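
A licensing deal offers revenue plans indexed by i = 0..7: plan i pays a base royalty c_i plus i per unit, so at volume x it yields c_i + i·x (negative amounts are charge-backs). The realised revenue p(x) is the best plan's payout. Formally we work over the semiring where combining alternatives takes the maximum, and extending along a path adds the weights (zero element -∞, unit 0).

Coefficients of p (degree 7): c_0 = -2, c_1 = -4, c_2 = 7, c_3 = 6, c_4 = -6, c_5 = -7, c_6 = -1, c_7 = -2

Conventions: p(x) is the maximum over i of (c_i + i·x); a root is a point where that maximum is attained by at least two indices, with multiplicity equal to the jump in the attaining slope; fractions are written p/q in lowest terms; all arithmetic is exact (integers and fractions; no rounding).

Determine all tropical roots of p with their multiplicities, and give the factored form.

hull edge (i=0, c=-2) to (i=2, c=7): slope 9/2, span 2
hull edge (i=2, c=7) to (i=3, c=6): slope -1, span 1
hull edge (i=3, c=6) to (i=7, c=-2): slope -2, span 4
Factored form: p(x) = -2 ⊗ (x ⊕ (-9/2)) ⊗ (x ⊕ (-9/2)) ⊗ (x ⊕ 1) ⊗ (x ⊕ 2) ⊗ (x ⊕ 2) ⊗ (x ⊕ 2) ⊗ (x ⊕ 2)
Answer: roots = -9/2 (mult 2), 1 (mult 1), 2 (mult 4)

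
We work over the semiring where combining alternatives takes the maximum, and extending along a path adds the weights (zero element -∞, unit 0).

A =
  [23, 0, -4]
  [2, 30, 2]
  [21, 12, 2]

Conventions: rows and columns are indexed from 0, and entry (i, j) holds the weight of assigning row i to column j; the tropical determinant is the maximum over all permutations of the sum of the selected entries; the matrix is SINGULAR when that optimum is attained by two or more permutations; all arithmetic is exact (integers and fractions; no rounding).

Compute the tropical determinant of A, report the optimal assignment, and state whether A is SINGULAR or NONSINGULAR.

σ = (0, 1, 2): 23 + 30 + 2 = 55
σ = (0, 2, 1): 23 + 2 + 12 = 37
σ = (1, 0, 2): 0 + 2 + 2 = 4
σ = (1, 2, 0): 0 + 2 + 21 = 23
σ = (2, 0, 1): (-4) + 2 + 12 = 10
σ = (2, 1, 0): (-4) + 30 + 21 = 47
Optimal value attained by: σ = (0, 1, 2).
Answer: det⊕(A) = 55; verdict: NONSINGULAR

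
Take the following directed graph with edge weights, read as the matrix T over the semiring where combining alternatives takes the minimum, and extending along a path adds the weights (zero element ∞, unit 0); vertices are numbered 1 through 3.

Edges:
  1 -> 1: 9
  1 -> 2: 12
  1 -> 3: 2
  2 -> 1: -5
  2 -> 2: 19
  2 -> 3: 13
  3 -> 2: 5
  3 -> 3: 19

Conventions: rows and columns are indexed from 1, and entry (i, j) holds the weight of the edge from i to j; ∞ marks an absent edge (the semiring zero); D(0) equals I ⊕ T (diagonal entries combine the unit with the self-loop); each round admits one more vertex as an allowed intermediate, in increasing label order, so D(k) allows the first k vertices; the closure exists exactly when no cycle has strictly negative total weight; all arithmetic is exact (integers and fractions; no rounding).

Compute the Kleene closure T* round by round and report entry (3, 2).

D(0):
  [0, 12, 2]
  [-5, 0, 13]
  [∞, 5, 0]
D(1):
  [0, 12, 2]
  [-5, 0, -3]
  [∞, 5, 0]
D(2):
  [0, 12, 2]
  [-5, 0, -3]
  [0, 5, 0]
D(3):
  [0, 7, 2]
  [-5, 0, -3]
  [0, 5, 0]
Answer: T*[3][2] = 5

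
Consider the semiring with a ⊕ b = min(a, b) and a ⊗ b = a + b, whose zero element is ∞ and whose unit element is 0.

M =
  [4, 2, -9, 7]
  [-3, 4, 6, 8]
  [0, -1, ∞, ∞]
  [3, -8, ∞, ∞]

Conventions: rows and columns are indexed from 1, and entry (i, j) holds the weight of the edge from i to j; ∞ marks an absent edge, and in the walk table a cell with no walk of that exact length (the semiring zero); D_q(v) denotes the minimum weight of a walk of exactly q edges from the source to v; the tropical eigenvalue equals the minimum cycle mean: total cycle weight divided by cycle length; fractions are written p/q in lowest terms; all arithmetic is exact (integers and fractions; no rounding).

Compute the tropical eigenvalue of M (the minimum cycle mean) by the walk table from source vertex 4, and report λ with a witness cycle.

q=0: [∞, ∞, ∞, 0]
q=1: [3, -8, ∞, ∞]
q=2: [-11, -4, -6, 0]
q=3: [-7, -9, -20, -4]
q=4: [-20, -21, -16, -1]
Optimal cycle mean attained by: cycle 1->3->1, total (-9) + 0, length 2.
Answer: λ = -9/2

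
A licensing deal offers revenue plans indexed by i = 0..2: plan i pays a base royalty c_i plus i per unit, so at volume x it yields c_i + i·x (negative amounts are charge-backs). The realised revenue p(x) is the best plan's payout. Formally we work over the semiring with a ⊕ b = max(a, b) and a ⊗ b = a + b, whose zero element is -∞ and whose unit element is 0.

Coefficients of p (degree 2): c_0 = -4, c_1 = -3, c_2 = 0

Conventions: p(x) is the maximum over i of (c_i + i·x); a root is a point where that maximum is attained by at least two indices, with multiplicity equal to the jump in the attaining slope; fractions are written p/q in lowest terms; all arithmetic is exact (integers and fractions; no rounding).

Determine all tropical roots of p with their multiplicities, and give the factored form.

hull edge (i=0, c=-4) to (i=2, c=0): slope 2, span 2
Factored form: p(x) = 0 ⊗ (x ⊕ (-2)) ⊗ (x ⊕ (-2))
Answer: roots = -2 (mult 2)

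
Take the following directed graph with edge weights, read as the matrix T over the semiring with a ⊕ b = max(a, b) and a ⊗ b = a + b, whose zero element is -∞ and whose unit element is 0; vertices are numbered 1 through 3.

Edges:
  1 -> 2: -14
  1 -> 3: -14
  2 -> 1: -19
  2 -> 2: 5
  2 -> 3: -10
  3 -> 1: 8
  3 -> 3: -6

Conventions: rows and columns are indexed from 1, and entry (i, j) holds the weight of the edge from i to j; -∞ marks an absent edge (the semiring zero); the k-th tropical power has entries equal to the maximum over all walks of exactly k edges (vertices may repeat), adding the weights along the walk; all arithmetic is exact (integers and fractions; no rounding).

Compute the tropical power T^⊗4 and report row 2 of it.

T^⊗2:
  [-6, -9, -20]
  [-2, 10, -5]
  [2, -6, -6]
T^⊗3:
  [-12, -4, -19]
  [3, 15, 0]
  [2, -1, -12]
T^⊗4:
  [-11, 1, -14]
  [8, 20, 5]
  [-4, 4, -11]
Answer: row 2 of T^⊗4 = [8, 20, 5]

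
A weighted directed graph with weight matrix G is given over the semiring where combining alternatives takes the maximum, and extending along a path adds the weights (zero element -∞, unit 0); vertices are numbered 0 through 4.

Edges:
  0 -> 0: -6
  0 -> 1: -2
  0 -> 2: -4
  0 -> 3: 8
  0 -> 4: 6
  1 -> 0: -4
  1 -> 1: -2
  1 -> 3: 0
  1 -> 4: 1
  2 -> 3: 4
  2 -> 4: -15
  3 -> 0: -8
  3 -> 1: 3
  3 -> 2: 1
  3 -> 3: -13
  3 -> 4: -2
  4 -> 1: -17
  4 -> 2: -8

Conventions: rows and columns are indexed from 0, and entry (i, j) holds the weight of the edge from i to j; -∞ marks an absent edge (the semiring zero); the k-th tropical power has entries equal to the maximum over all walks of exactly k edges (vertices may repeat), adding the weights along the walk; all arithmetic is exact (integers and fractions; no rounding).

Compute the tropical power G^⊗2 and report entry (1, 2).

G^⊗2:
  [0, 11, 9, 2, 6]
  [-6, 3, 1, 4, 2]
  [-4, 7, 5, -9, 2]
  [-1, 1, -10, 5, 4]
  [-21, -19, -∞, -4, -16]
Key observation: the optimum is the walk 1->3->2, with weight 0 + 1 = 1.
Optimal value attained by: walk 1->3->2.
Answer: (G^⊗2)[1][2] = 1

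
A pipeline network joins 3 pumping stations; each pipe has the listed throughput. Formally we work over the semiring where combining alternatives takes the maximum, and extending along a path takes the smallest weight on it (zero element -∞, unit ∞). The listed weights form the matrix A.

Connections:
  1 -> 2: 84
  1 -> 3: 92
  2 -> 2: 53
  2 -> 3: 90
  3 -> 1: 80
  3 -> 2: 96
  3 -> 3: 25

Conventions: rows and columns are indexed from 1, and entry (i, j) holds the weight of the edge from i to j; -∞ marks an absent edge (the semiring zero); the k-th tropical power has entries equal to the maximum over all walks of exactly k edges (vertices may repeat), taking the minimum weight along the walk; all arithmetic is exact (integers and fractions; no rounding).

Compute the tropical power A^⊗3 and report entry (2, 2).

A^⊗2:
  [80, 92, 84]
  [80, 90, 53]
  [25, 80, 90]
A^⊗3:
  [80, 84, 90]
  [53, 80, 90]
  [80, 90, 80]
Key observation: the optimum is the walk 2->3->1->2, with weight 90 min 80 min 84 = 80.
Optimal value attained by: walk 2->3->1->2.
Answer: (A^⊗3)[2][2] = 80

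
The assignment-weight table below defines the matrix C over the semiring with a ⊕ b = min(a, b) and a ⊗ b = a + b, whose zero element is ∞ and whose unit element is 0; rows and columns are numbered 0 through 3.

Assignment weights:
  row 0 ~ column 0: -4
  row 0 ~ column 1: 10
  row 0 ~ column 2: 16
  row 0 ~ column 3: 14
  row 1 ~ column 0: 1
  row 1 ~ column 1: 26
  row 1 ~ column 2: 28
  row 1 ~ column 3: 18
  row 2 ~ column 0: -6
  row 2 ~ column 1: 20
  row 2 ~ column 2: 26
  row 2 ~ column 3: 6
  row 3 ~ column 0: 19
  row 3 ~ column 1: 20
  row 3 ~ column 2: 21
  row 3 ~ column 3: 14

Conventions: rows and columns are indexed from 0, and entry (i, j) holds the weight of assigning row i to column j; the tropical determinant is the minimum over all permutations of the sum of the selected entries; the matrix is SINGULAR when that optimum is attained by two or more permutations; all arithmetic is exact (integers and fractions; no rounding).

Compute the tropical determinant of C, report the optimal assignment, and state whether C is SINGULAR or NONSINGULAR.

σ = (0, 1, 2, 3): (-4) + 26 + 26 + 14 = 62
σ = (0, 1, 3, 2): (-4) + 26 + 6 + 21 = 49
σ = (0, 2, 1, 3): (-4) + 28 + 20 + 14 = 58
σ = (0, 2, 3, 1): (-4) + 28 + 6 + 20 = 50
σ = (0, 3, 1, 2): (-4) + 18 + 20 + 21 = 55
σ = (0, 3, 2, 1): (-4) + 18 + 26 + 20 = 60
σ = (1, 0, 2, 3): 10 + 1 + 26 + 14 = 51
σ = (1, 0, 3, 2): 10 + 1 + 6 + 21 = 38
σ = (1, 2, 0, 3): 10 + 28 + (-6) + 14 = 46
σ = (1, 2, 3, 0): 10 + 28 + 6 + 19 = 63
σ = (1, 3, 0, 2): 10 + 18 + (-6) + 21 = 43
σ = (1, 3, 2, 0): 10 + 18 + 26 + 19 = 73
σ = (2, 0, 1, 3): 16 + 1 + 20 + 14 = 51
σ = (2, 0, 3, 1): 16 + 1 + 6 + 20 = 43
σ = (2, 1, 0, 3): 16 + 26 + (-6) + 14 = 50
σ = (2, 1, 3, 0): 16 + 26 + 6 + 19 = 67
σ = (2, 3, 0, 1): 16 + 18 + (-6) + 20 = 48
σ = (2, 3, 1, 0): 16 + 18 + 20 + 19 = 73
σ = (3, 0, 1, 2): 14 + 1 + 20 + 21 = 56
σ = (3, 0, 2, 1): 14 + 1 + 26 + 20 = 61
σ = (3, 1, 0, 2): 14 + 26 + (-6) + 21 = 55
σ = (3, 1, 2, 0): 14 + 26 + 26 + 19 = 85
σ = (3, 2, 0, 1): 14 + 28 + (-6) + 20 = 56
σ = (3, 2, 1, 0): 14 + 28 + 20 + 19 = 81
Optimal value attained by: σ = (1, 0, 3, 2).
Answer: det⊕(C) = 38; verdict: NONSINGULAR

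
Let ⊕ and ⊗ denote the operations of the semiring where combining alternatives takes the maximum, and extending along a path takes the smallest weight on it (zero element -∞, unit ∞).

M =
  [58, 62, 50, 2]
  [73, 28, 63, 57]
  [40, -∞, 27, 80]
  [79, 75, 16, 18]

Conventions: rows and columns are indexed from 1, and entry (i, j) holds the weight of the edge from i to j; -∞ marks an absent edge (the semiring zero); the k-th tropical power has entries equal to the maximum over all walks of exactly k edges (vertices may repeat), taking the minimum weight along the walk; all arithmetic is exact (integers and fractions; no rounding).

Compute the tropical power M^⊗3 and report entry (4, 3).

M^⊗2:
  [62, 58, 62, 57]
  [58, 62, 50, 63]
  [79, 75, 40, 27]
  [73, 62, 63, 57]
M^⊗3:
  [58, 62, 58, 62]
  [63, 63, 62, 57]
  [73, 62, 63, 57]
  [62, 62, 62, 63]
Key observation: the optimum is the walk 4->1->2->3, with weight 79 min 62 min 63 = 62.
Optimal value attained by: walk 4->1->2->3.
Answer: (M^⊗3)[4][3] = 62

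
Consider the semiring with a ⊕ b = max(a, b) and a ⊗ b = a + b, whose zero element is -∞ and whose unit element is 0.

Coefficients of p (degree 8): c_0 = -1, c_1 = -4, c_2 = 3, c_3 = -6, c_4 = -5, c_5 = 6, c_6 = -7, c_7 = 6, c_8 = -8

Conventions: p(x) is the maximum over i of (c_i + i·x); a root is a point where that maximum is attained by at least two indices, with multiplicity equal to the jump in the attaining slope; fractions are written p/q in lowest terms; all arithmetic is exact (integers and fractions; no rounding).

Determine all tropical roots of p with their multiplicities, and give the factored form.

hull edge (i=0, c=-1) to (i=2, c=3): slope 2, span 2
hull edge (i=2, c=3) to (i=5, c=6): slope 1, span 3
hull edge (i=5, c=6) to (i=7, c=6): slope 0, span 2
hull edge (i=7, c=6) to (i=8, c=-8): slope -14, span 1
Factored form: p(x) = -8 ⊗ (x ⊕ (-2)) ⊗ (x ⊕ (-2)) ⊗ (x ⊕ (-1)) ⊗ (x ⊕ (-1)) ⊗ (x ⊕ (-1)) ⊗ (x ⊕ 0) ⊗ (x ⊕ 0) ⊗ (x ⊕ 14)
Answer: roots = -2 (mult 2), -1 (mult 3), 0 (mult 2), 14 (mult 1)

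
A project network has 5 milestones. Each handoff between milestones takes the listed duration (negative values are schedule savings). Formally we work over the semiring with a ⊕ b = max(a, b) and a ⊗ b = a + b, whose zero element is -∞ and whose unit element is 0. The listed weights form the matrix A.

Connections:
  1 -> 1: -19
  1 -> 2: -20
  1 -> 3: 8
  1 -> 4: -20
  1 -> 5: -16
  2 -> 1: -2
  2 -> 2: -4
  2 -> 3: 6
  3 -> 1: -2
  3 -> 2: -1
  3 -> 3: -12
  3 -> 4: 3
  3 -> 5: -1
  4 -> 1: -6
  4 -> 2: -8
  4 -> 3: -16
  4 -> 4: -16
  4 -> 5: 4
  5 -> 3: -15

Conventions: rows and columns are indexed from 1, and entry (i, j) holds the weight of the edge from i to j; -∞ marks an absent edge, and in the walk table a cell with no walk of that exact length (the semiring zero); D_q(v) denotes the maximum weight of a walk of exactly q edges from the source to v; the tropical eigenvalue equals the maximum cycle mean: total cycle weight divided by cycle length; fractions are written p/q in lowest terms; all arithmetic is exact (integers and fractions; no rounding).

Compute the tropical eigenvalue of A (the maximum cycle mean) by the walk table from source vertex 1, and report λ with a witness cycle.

q=0: [0, -∞, -∞, -∞, -∞]
q=1: [-19, -20, 8, -20, -16]
q=2: [6, 7, -4, 11, 7]
q=3: [5, 3, 14, -1, 15]
q=4: [12, 13, 13, 17, 13]
q=5: [11, 12, 20, 16, 21]
Optimal cycle mean attained by: cycle 1->3->1, total 8 + (-2), length 2.
Answer: λ = 3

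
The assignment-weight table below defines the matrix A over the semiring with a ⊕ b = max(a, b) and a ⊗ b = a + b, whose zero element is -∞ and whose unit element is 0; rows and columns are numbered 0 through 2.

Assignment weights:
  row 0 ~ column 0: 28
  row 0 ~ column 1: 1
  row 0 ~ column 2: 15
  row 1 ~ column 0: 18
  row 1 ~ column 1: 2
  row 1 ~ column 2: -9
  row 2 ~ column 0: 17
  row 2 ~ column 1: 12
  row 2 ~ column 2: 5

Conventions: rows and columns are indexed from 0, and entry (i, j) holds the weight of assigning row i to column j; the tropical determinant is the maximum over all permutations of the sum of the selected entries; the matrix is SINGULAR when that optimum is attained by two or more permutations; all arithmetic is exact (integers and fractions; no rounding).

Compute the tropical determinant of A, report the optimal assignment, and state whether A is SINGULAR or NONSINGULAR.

σ = (0, 1, 2): 28 + 2 + 5 = 35
σ = (0, 2, 1): 28 + (-9) + 12 = 31
σ = (1, 0, 2): 1 + 18 + 5 = 24
σ = (1, 2, 0): 1 + (-9) + 17 = 9
σ = (2, 0, 1): 15 + 18 + 12 = 45
σ = (2, 1, 0): 15 + 2 + 17 = 34
Optimal value attained by: σ = (2, 0, 1).
Answer: det⊕(A) = 45; verdict: NONSINGULAR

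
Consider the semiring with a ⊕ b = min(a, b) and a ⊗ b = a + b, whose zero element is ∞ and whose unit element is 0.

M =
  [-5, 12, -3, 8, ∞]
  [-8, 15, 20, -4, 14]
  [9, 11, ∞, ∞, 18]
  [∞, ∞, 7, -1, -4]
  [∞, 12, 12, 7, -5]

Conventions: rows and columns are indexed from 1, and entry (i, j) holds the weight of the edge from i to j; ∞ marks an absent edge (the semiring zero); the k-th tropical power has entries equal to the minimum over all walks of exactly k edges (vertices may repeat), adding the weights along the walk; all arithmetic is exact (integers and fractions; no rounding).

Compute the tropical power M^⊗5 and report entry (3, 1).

M^⊗2:
  [-10, 7, -8, 3, 4]
  [-13, 4, -11, -5, -8]
  [3, 21, 6, 7, 13]
  [16, 8, 6, -2, -9]
  [4, 7, 7, 2, -10]
M^⊗3:
  [-15, 2, -13, -2, -1]
  [-18, -1, -16, -6, -13]
  [-2, 15, 0, 6, 3]
  [0, 3, 3, -3, -14]
  [-1, 2, 1, -3, -15]
M^⊗4:
  [-20, -3, -18, -7, -6]
  [-23, -6, -21, -10, -18]
  [-7, 10, -5, 5, -2]
  [-5, -2, -3, -7, -19]
  [-6, -3, -4, -8, -20]
M^⊗5:
  [-25, -8, -23, -12, -11]
  [-28, -11, -26, -15, -23]
  [-12, 5, -10, 1, -7]
  [-10, -7, -8, -12, -24]
  [-11, -8, -9, -13, -25]
Key observation: the optimum is the walk 3->2->1->1->1->1, with weight 11 + (-8) + (-5) + (-5) + (-5) = -12.
Optimal value attained by: walk 3->2->1->1->1->1.
Answer: (M^⊗5)[3][1] = -12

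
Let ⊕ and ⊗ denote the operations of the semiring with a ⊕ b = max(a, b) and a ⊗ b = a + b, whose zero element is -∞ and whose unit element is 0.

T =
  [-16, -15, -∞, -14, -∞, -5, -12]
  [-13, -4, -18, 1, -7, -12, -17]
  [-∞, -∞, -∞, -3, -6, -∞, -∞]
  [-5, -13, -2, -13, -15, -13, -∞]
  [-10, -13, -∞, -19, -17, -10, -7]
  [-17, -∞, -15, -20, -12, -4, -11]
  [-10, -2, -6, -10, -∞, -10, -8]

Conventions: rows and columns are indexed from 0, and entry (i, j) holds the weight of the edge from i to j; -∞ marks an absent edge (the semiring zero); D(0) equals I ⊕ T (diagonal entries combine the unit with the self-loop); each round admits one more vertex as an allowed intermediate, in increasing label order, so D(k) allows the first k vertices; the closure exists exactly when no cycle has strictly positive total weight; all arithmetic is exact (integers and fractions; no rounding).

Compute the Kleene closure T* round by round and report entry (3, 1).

D(0):
  [0, -15, -∞, -14, -∞, -5, -12]
  [-13, 0, -18, 1, -7, -12, -17]
  [-∞, -∞, 0, -3, -6, -∞, -∞]
  [-5, -13, -2, 0, -15, -13, -∞]
  [-10, -13, -∞, -19, 0, -10, -7]
  [-17, -∞, -15, -20, -12, 0, -11]
  [-10, -2, -6, -10, -∞, -10, 0]
D(1):
  [0, -15, -∞, -14, -∞, -5, -12]
  [-13, 0, -18, 1, -7, -12, -17]
  [-∞, -∞, 0, -3, -6, -∞, -∞]
  [-5, -13, -2, 0, -15, -10, -17]
  [-10, -13, -∞, -19, 0, -10, -7]
  [-17, -32, -15, -20, -12, 0, -11]
  [-10, -2, -6, -10, -∞, -10, 0]
D(2):
  [0, -15, -33, -14, -22, -5, -12]
  [-13, 0, -18, 1, -7, -12, -17]
  [-∞, -∞, 0, -3, -6, -∞, -∞]
  [-5, -13, -2, 0, -15, -10, -17]
  [-10, -13, -31, -12, 0, -10, -7]
  [-17, -32, -15, -20, -12, 0, -11]
  [-10, -2, -6, -1, -9, -10, 0]
D(3):
  [0, -15, -33, -14, -22, -5, -12]
  [-13, 0, -18, 1, -7, -12, -17]
  [-∞, -∞, 0, -3, -6, -∞, -∞]
  [-5, -13, -2, 0, -8, -10, -17]
  [-10, -13, -31, -12, 0, -10, -7]
  [-17, -32, -15, -18, -12, 0, -11]
  [-10, -2, -6, -1, -9, -10, 0]
D(4):
  [0, -15, -16, -14, -22, -5, -12]
  [-4, 0, -1, 1, -7, -9, -16]
  [-8, -16, 0, -3, -6, -13, -20]
  [-5, -13, -2, 0, -8, -10, -17]
  [-10, -13, -14, -12, 0, -10, -7]
  [-17, -31, -15, -18, -12, 0, -11]
  [-6, -2, -3, -1, -9, -10, 0]
D(5):
  [0, -15, -16, -14, -22, -5, -12]
  [-4, 0, -1, 1, -7, -9, -14]
  [-8, -16, 0, -3, -6, -13, -13]
  [-5, -13, -2, 0, -8, -10, -15]
  [-10, -13, -14, -12, 0, -10, -7]
  [-17, -25, -15, -18, -12, 0, -11]
  [-6, -2, -3, -1, -9, -10, 0]
D(6):
  [0, -15, -16, -14, -17, -5, -12]
  [-4, 0, -1, 1, -7, -9, -14]
  [-8, -16, 0, -3, -6, -13, -13]
  [-5, -13, -2, 0, -8, -10, -15]
  [-10, -13, -14, -12, 0, -10, -7]
  [-17, -25, -15, -18, -12, 0, -11]
  [-6, -2, -3, -1, -9, -10, 0]
D(7):
  [0, -14, -15, -13, -17, -5, -12]
  [-4, 0, -1, 1, -7, -9, -14]
  [-8, -15, 0, -3, -6, -13, -13]
  [-5, -13, -2, 0, -8, -10, -15]
  [-10, -9, -10, -8, 0, -10, -7]
  [-17, -13, -14, -12, -12, 0, -11]
  [-6, -2, -3, -1, -9, -10, 0]
Answer: T*[3][1] = -13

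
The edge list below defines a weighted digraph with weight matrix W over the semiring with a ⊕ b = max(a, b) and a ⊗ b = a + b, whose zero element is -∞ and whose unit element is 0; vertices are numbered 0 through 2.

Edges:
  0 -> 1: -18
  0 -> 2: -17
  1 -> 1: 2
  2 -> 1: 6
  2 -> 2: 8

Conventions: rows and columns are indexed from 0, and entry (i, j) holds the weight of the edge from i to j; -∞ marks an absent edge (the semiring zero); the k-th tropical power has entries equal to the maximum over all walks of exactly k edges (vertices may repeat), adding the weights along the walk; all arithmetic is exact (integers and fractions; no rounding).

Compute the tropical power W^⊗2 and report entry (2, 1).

W^⊗2:
  [-∞, -11, -9]
  [-∞, 4, -∞]
  [-∞, 14, 16]
Key observation: the optimum is the walk 2->2->1, with weight 8 + 6 = 14.
Optimal value attained by: walk 2->2->1.
Answer: (W^⊗2)[2][1] = 14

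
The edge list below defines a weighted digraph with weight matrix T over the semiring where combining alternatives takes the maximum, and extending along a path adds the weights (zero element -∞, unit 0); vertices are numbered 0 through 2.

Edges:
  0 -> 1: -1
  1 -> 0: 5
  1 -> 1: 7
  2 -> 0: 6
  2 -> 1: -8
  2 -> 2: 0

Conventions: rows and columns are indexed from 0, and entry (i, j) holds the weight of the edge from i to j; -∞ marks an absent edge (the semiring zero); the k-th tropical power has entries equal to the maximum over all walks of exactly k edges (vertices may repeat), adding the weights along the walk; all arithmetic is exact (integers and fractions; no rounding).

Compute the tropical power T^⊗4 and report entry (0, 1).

T^⊗2:
  [4, 6, -∞]
  [12, 14, -∞]
  [6, 5, 0]
T^⊗3:
  [11, 13, -∞]
  [19, 21, -∞]
  [10, 12, 0]
T^⊗4:
  [18, 20, -∞]
  [26, 28, -∞]
  [17, 19, 0]
Key observation: the optimum is the walk 0->1->1->1->1, with weight (-1) + 7 + 7 + 7 = 20.
Optimal value attained by: walk 0->1->1->1->1.
Answer: (T^⊗4)[0][1] = 20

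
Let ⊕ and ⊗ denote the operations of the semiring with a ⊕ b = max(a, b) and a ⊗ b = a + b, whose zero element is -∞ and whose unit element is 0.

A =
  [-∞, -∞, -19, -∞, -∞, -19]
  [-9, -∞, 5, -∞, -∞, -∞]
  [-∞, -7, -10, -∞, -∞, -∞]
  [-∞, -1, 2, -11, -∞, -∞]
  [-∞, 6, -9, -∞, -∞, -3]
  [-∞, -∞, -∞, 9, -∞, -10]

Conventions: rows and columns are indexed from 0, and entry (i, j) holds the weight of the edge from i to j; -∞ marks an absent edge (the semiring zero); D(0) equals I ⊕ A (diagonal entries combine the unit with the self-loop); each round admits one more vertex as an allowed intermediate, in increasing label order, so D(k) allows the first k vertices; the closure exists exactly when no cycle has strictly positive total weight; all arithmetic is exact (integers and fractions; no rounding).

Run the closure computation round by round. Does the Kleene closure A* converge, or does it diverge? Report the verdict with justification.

D(0):
  [0, -∞, -19, -∞, -∞, -19]
  [-9, 0, 5, -∞, -∞, -∞]
  [-∞, -7, 0, -∞, -∞, -∞]
  [-∞, -1, 2, 0, -∞, -∞]
  [-∞, 6, -9, -∞, 0, -3]
  [-∞, -∞, -∞, 9, -∞, 0]
D(1):
  [0, -∞, -19, -∞, -∞, -19]
  [-9, 0, 5, -∞, -∞, -28]
  [-∞, -7, 0, -∞, -∞, -∞]
  [-∞, -1, 2, 0, -∞, -∞]
  [-∞, 6, -9, -∞, 0, -3]
  [-∞, -∞, -∞, 9, -∞, 0]
D(2):
  [0, -∞, -19, -∞, -∞, -19]
  [-9, 0, 5, -∞, -∞, -28]
  [-16, -7, 0, -∞, -∞, -35]
  [-10, -1, 4, 0, -∞, -29]
  [-3, 6, 11, -∞, 0, -3]
  [-∞, -∞, -∞, 9, -∞, 0]
D(3):
  [0, -26, -19, -∞, -∞, -19]
  [-9, 0, 5, -∞, -∞, -28]
  [-16, -7, 0, -∞, -∞, -35]
  [-10, -1, 4, 0, -∞, -29]
  [-3, 6, 11, -∞, 0, -3]
  [-∞, -∞, -∞, 9, -∞, 0]
D(4):
  [0, -26, -19, -∞, -∞, -19]
  [-9, 0, 5, -∞, -∞, -28]
  [-16, -7, 0, -∞, -∞, -35]
  [-10, -1, 4, 0, -∞, -29]
  [-3, 6, 11, -∞, 0, -3]
  [-1, 8, 13, 9, -∞, 0]
D(5):
  [0, -26, -19, -∞, -∞, -19]
  [-9, 0, 5, -∞, -∞, -28]
  [-16, -7, 0, -∞, -∞, -35]
  [-10, -1, 4, 0, -∞, -29]
  [-3, 6, 11, -∞, 0, -3]
  [-1, 8, 13, 9, -∞, 0]
D(6):
  [0, -11, -6, -10, -∞, -19]
  [-9, 0, 5, -19, -∞, -28]
  [-16, -7, 0, -26, -∞, -35]
  [-10, -1, 4, 0, -∞, -29]
  [-3, 6, 11, 6, 0, -3]
  [-1, 8, 13, 9, -∞, 0]
Key observation: every diagonal entry stays at the unit through all rounds, so no improving cycle exists.
Answer: CONVERGES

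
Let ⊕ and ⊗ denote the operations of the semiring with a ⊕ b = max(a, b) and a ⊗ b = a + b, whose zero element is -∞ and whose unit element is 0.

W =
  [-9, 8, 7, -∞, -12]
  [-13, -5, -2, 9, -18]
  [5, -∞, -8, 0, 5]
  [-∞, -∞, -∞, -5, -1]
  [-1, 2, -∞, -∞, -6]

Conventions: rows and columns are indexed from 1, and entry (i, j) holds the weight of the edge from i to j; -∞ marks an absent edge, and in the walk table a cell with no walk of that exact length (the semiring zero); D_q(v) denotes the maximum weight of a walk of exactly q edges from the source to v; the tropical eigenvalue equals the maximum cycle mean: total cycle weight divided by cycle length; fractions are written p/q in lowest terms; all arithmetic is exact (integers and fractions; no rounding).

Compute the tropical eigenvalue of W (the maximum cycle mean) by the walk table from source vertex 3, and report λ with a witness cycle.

q=0: [-∞, -∞, 0, -∞, -∞]
q=1: [5, -∞, -8, 0, 5]
q=2: [4, 13, 12, -5, -1]
q=3: [17, 12, 11, 22, 17]
q=4: [16, 25, 24, 21, 21]
q=5: [29, 24, 23, 34, 29]
Optimal cycle mean attained by: cycle 1->3->1, total 7 + 5, length 2.
Answer: λ = 6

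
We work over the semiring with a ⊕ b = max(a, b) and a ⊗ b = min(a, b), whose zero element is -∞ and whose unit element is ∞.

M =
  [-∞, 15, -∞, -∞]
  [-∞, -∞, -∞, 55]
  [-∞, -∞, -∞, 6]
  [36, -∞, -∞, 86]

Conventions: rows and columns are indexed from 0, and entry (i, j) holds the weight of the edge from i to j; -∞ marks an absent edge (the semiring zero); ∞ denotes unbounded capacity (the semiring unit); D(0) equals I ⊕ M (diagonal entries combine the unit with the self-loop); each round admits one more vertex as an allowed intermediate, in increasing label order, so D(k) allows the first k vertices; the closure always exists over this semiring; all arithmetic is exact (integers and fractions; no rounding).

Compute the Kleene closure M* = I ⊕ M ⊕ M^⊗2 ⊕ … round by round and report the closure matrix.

D(0):
  [∞, 15, -∞, -∞]
  [-∞, ∞, -∞, 55]
  [-∞, -∞, ∞, 6]
  [36, -∞, -∞, ∞]
D(1):
  [∞, 15, -∞, -∞]
  [-∞, ∞, -∞, 55]
  [-∞, -∞, ∞, 6]
  [36, 15, -∞, ∞]
D(2):
  [∞, 15, -∞, 15]
  [-∞, ∞, -∞, 55]
  [-∞, -∞, ∞, 6]
  [36, 15, -∞, ∞]
D(3):
  [∞, 15, -∞, 15]
  [-∞, ∞, -∞, 55]
  [-∞, -∞, ∞, 6]
  [36, 15, -∞, ∞]
D(4):
  [∞, 15, -∞, 15]
  [36, ∞, -∞, 55]
  [6, 6, ∞, 6]
  [36, 15, -∞, ∞]
Answer: M* = [[∞, 15, -∞, 15], [36, ∞, -∞, 55], [6, 6, ∞, 6], [36, 15, -∞, ∞]]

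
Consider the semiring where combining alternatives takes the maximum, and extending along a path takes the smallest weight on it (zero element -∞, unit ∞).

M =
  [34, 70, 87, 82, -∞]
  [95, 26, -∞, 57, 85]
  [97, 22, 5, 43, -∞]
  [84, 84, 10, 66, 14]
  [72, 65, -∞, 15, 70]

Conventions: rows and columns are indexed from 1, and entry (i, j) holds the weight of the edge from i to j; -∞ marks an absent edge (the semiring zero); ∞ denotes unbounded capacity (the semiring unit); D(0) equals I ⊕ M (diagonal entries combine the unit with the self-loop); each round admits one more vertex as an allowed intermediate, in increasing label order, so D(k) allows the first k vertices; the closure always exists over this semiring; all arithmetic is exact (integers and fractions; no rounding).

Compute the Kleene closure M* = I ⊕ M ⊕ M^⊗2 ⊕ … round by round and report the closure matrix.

D(0):
  [∞, 70, 87, 82, -∞]
  [95, ∞, -∞, 57, 85]
  [97, 22, ∞, 43, -∞]
  [84, 84, 10, ∞, 14]
  [72, 65, -∞, 15, ∞]
D(1):
  [∞, 70, 87, 82, -∞]
  [95, ∞, 87, 82, 85]
  [97, 70, ∞, 82, -∞]
  [84, 84, 84, ∞, 14]
  [72, 70, 72, 72, ∞]
D(2):
  [∞, 70, 87, 82, 70]
  [95, ∞, 87, 82, 85]
  [97, 70, ∞, 82, 70]
  [84, 84, 84, ∞, 84]
  [72, 70, 72, 72, ∞]
D(3):
  [∞, 70, 87, 82, 70]
  [95, ∞, 87, 82, 85]
  [97, 70, ∞, 82, 70]
  [84, 84, 84, ∞, 84]
  [72, 70, 72, 72, ∞]
D(4):
  [∞, 82, 87, 82, 82]
  [95, ∞, 87, 82, 85]
  [97, 82, ∞, 82, 82]
  [84, 84, 84, ∞, 84]
  [72, 72, 72, 72, ∞]
D(5):
  [∞, 82, 87, 82, 82]
  [95, ∞, 87, 82, 85]
  [97, 82, ∞, 82, 82]
  [84, 84, 84, ∞, 84]
  [72, 72, 72, 72, ∞]
Answer: M* = [[∞, 82, 87, 82, 82], [95, ∞, 87, 82, 85], [97, 82, ∞, 82, 82], [84, 84, 84, ∞, 84], [72, 72, 72, 72, ∞]]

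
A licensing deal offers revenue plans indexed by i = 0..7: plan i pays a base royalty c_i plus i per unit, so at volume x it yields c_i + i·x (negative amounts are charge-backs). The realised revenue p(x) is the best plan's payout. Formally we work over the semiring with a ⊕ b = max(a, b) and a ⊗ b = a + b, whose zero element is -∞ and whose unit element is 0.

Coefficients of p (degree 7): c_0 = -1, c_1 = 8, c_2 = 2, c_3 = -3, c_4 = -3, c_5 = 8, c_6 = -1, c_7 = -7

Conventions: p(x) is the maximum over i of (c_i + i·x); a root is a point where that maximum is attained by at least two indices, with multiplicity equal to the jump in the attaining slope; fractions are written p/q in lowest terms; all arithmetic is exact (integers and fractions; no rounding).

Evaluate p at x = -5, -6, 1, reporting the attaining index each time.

p(-5) = max(-1+0·(-5)=-1, 8+1·(-5)=3, 2+2·(-5)=-8, -3+3·(-5)=-18, -3+4·(-5)=-23, 8+5·(-5)=-17, -1+6·(-5)=-31, -7+7·(-5)=-42) = 3 (attained by i=1)
p(-6) = max(-1+0·(-6)=-1, 8+1·(-6)=2, 2+2·(-6)=-10, -3+3·(-6)=-21, -3+4·(-6)=-27, 8+5·(-6)=-22, -1+6·(-6)=-37, -7+7·(-6)=-49) = 2 (attained by i=1)
p(1) = max(-1+0·1=-1, 8+1·1=9, 2+2·1=4, -3+3·1=0, -3+4·1=1, 8+5·1=13, -1+6·1=5, -7+7·1=0) = 13 (attained by i=5)
Answer: p(-5) = 3; p(-6) = 2; p(1) = 13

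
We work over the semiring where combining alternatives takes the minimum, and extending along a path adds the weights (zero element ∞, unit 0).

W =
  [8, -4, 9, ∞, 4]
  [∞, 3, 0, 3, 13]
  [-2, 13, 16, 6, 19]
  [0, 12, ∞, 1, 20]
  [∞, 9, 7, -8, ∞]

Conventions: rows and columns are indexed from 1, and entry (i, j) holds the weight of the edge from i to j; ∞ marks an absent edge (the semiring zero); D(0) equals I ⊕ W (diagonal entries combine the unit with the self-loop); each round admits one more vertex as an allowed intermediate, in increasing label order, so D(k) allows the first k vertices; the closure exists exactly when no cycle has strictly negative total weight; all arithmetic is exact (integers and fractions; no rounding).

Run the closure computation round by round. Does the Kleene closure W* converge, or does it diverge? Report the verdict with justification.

D(0):
  [0, -4, 9, ∞, 4]
  [∞, 0, 0, 3, 13]
  [-2, 13, 0, 6, 19]
  [0, 12, ∞, 0, 20]
  [∞, 9, 7, -8, 0]
D(1):
  [0, -4, 9, ∞, 4]
  [∞, 0, 0, 3, 13]
  [-2, -6, 0, 6, 2]
  [0, -4, 9, 0, 4]
  [∞, 9, 7, -8, 0]
Detection: at round 2, diagonal entry (3, 3) turns strictly negative.
Key observation: the cycle 3->1->2->3 has total weight (-2) + (-4) + 0, which is strictly negative.
Answer: DIVERGES — negative cycle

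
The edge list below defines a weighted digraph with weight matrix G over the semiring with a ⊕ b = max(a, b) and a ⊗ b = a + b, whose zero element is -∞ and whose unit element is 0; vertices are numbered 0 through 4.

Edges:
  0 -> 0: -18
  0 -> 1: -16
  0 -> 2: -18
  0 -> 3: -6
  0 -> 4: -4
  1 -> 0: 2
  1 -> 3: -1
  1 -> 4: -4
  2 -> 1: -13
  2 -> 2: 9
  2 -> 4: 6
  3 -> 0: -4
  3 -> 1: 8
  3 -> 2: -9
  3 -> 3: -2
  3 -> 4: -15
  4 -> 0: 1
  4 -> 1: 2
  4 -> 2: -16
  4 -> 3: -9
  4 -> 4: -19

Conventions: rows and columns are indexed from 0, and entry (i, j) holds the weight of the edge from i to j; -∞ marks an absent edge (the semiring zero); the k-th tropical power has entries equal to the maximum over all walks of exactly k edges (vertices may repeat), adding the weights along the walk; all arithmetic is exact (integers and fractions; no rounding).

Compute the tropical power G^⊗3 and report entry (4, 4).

G^⊗2:
  [-3, 2, -9, -8, -12]
  [-3, 7, -10, -3, -2]
  [7, 8, 18, -3, 15]
  [10, 6, 0, 7, 4]
  [4, -1, -7, 1, -2]
G^⊗3:
  [4, 0, 0, 1, -2]
  [9, 5, -1, 6, 3]
  [16, 17, 27, 7, 24]
  [8, 15, 9, 5, 6]
  [1, 9, 2, -1, 0]
Key observation: the optimum is the walk 4->1->0->4, with weight 2 + 2 + (-4) = 0.
Optimal value attained by: walk 4->1->0->4.
Answer: (G^⊗3)[4][4] = 0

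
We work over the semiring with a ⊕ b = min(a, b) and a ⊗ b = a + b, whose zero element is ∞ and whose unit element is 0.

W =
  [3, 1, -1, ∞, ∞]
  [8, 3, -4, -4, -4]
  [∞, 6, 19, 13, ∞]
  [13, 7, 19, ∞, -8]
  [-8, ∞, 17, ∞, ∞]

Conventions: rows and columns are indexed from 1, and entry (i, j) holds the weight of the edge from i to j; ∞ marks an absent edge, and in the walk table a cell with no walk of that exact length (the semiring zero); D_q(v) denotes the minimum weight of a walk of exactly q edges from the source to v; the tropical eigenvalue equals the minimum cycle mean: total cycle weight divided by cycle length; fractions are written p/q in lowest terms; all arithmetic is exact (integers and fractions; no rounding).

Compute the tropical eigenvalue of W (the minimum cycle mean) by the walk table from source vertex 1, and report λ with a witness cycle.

q=0: [0, ∞, ∞, ∞, ∞]
q=1: [3, 1, -1, ∞, ∞]
q=2: [6, 4, -3, -3, -3]
q=3: [-11, 3, 0, 0, -11]
q=4: [-19, -10, -12, -1, -8]
q=5: [-16, -18, -20, -14, -14]
Optimal cycle mean attained by: cycle 1->2->4->5->1, total 1 + (-4) + (-8) + (-8), length 4.
Answer: λ = -19/4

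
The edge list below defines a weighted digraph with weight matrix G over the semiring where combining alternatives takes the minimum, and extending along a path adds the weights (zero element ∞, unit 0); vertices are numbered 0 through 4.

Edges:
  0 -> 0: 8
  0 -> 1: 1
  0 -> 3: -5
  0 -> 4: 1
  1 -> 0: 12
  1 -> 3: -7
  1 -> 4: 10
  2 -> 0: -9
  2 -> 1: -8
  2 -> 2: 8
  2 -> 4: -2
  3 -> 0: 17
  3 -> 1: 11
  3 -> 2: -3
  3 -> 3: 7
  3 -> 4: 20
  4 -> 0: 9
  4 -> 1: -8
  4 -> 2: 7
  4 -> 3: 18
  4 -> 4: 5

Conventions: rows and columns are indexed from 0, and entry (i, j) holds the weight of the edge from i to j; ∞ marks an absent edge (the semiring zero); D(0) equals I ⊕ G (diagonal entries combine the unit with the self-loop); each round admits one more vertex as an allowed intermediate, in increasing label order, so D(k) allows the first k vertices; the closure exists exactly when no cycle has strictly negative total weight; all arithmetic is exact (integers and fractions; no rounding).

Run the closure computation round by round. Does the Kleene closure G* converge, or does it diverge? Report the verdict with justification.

D(0):
  [0, 1, ∞, -5, 1]
  [12, 0, ∞, -7, 10]
  [-9, -8, 0, ∞, -2]
  [17, 11, -3, 0, 20]
  [9, -8, 7, 18, 0]
D(1):
  [0, 1, ∞, -5, 1]
  [12, 0, ∞, -7, 10]
  [-9, -8, 0, -14, -8]
  [17, 11, -3, 0, 18]
  [9, -8, 7, 4, 0]
D(2):
  [0, 1, ∞, -6, 1]
  [12, 0, ∞, -7, 10]
  [-9, -8, 0, -15, -8]
  [17, 11, -3, 0, 18]
  [4, -8, 7, -15, 0]
Detection: at round 3, diagonal entry (3, 3) turns strictly negative.
Key observation: the cycle 3->2->0->1->3 has total weight (-3) + (-9) + 1 + (-7), which is strictly negative.
Answer: DIVERGES — negative cycle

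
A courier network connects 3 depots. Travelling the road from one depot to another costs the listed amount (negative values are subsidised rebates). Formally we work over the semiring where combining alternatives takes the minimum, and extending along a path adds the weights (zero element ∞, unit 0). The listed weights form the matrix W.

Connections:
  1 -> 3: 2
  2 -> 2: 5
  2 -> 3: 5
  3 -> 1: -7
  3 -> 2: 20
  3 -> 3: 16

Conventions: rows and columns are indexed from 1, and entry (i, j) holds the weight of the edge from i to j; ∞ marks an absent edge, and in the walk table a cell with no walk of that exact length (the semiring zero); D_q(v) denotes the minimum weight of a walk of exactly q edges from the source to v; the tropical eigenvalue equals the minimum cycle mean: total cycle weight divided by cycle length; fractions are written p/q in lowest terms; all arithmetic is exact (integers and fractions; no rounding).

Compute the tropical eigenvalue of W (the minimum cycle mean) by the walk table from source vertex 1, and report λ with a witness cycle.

q=0: [0, ∞, ∞]
q=1: [∞, ∞, 2]
q=2: [-5, 22, 18]
q=3: [11, 27, -3]
Optimal cycle mean attained by: cycle 1->3->1, total 2 + (-7), length 2.
Answer: λ = -5/2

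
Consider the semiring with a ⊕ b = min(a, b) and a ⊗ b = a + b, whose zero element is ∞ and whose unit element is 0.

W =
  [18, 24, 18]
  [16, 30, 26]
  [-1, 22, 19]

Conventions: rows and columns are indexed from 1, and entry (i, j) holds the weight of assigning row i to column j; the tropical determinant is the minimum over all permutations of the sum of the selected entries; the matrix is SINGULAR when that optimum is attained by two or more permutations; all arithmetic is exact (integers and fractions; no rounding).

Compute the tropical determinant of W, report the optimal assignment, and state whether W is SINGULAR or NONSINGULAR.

σ = (1, 2, 3): 18 + 30 + 19 = 67
σ = (1, 3, 2): 18 + 26 + 22 = 66
σ = (2, 1, 3): 24 + 16 + 19 = 59
σ = (2, 3, 1): 24 + 26 + (-1) = 49
σ = (3, 1, 2): 18 + 16 + 22 = 56
σ = (3, 2, 1): 18 + 30 + (-1) = 47
Optimal value attained by: σ = (3, 2, 1).
Answer: det⊕(W) = 47; verdict: NONSINGULAR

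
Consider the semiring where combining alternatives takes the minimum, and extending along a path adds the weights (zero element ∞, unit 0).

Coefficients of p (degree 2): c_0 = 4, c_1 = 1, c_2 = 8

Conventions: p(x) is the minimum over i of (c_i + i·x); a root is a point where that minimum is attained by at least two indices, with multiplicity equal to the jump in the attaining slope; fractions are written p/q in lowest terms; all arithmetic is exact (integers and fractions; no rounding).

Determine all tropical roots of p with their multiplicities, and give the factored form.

hull edge (i=0, c=4) to (i=1, c=1): slope -3, span 1
hull edge (i=1, c=1) to (i=2, c=8): slope 7, span 1
Factored form: p(x) = 8 ⊗ (x ⊕ (-7)) ⊗ (x ⊕ 3)
Answer: roots = -7 (mult 1), 3 (mult 1)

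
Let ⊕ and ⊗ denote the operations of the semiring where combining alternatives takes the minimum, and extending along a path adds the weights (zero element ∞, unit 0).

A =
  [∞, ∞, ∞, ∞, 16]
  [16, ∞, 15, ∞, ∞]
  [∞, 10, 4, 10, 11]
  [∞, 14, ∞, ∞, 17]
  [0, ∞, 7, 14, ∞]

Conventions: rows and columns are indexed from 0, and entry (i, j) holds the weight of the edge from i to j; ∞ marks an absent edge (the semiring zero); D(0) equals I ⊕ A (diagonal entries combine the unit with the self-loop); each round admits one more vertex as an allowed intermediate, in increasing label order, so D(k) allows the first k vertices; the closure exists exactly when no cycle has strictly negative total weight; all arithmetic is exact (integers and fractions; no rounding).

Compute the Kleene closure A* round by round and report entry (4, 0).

D(0):
  [0, ∞, ∞, ∞, 16]
  [16, 0, 15, ∞, ∞]
  [∞, 10, 0, 10, 11]
  [∞, 14, ∞, 0, 17]
  [0, ∞, 7, 14, 0]
D(1):
  [0, ∞, ∞, ∞, 16]
  [16, 0, 15, ∞, 32]
  [∞, 10, 0, 10, 11]
  [∞, 14, ∞, 0, 17]
  [0, ∞, 7, 14, 0]
D(2):
  [0, ∞, ∞, ∞, 16]
  [16, 0, 15, ∞, 32]
  [26, 10, 0, 10, 11]
  [30, 14, 29, 0, 17]
  [0, ∞, 7, 14, 0]
D(3):
  [0, ∞, ∞, ∞, 16]
  [16, 0, 15, 25, 26]
  [26, 10, 0, 10, 11]
  [30, 14, 29, 0, 17]
  [0, 17, 7, 14, 0]
D(4):
  [0, ∞, ∞, ∞, 16]
  [16, 0, 15, 25, 26]
  [26, 10, 0, 10, 11]
  [30, 14, 29, 0, 17]
  [0, 17, 7, 14, 0]
D(5):
  [0, 33, 23, 30, 16]
  [16, 0, 15, 25, 26]
  [11, 10, 0, 10, 11]
  [17, 14, 24, 0, 17]
  [0, 17, 7, 14, 0]
Answer: A*[4][0] = 0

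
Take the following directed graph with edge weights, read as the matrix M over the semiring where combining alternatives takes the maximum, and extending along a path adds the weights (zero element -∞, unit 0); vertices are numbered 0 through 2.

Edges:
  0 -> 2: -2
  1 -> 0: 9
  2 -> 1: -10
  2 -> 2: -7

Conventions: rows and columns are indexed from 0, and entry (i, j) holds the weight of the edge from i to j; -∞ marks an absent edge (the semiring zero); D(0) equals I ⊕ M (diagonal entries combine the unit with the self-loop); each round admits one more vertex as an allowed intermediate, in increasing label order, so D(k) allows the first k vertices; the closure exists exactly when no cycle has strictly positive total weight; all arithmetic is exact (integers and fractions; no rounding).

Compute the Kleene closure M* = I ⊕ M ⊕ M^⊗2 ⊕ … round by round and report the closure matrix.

D(0):
  [0, -∞, -2]
  [9, 0, -∞]
  [-∞, -10, 0]
D(1):
  [0, -∞, -2]
  [9, 0, 7]
  [-∞, -10, 0]
D(2):
  [0, -∞, -2]
  [9, 0, 7]
  [-1, -10, 0]
D(3):
  [0, -12, -2]
  [9, 0, 7]
  [-1, -10, 0]
Answer: M* = [[0, -12, -2], [9, 0, 7], [-1, -10, 0]]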